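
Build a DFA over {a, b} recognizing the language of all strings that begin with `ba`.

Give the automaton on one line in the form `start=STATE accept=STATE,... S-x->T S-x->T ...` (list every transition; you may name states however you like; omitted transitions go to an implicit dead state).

start=q0 accept=q2 q0-a->q3 q0-b->q1 q1-a->q2 q1-b->q3 q2-a->q2 q2-b->q2 q3-a->q3 q3-b->q3

Check the first 2 symbols one by one: q0 through q1 record how many have matched `ba` so far; any wrong symbol goes to the dead state q3. After all 2 match we enter the accepting sink q2.
4 states suffice.
        a   b  
>  q0   q3  q1 
   q1   q2  q3 
 * q2   q2  q2 
   q3   q3  q3 
(> = start, * = accepting)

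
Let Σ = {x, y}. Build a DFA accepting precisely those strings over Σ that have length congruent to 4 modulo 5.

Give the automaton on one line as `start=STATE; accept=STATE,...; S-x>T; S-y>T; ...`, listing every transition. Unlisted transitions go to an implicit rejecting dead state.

Count input length modulo 5: every symbol advances one step around the cycle q0 → q1 → q2 → q3 → q4 → q0. Accept at q4.
With 5 states:
        x   y  
>  q0   q1  q1 
   q1   q2  q2 
   q2   q3  q3 
   q3   q4  q4 
 * q4   q0  q0 
(> = start, * = accepting)

start=q0; accept=q4; q0-x>q1; q0-y>q1; q1-x>q2; q1-y>q2; q2-x>q3; q2-y>q3; q3-x>q4; q3-y>q4; q4-x>q0; q4-y>q0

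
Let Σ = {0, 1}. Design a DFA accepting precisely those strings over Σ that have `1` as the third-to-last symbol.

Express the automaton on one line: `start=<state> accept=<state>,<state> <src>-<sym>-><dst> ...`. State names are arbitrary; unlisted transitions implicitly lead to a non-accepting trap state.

start=A accept=L,M,N,O A-0->B A-1->C B-0->D B-1->E C-0->F C-1->G D-0->H D-1->I E-0->J E-1->K F-0->L F-1->M G-0->N G-1->O H-0->H H-1->I I-0->J I-1->K J-0->L J-1->M K-0->N K-1->O L-0->H L-1->I M-0->J M-1->K N-0->L N-1->M O-0->N O-1->O

A DFA must remember the last 3 symbols (since which symbol is third-to-last isn't known until the input ends). Use one state per possible window of the last ≤3 symbols; accept from those whose window starts with `1`.
       0  1 
>  A   B  C 
   B   D  E 
   C   F  G 
   D   H  I 
   E   J  K 
   F   L  M 
   G   N  O 
   H   H  I 
   I   J  K 
   J   L  M 
   K   N  O 
 * L   H  I 
 * M   J  K 
 * N   L  M 
 * O   N  O 
(> = start, * = accepting)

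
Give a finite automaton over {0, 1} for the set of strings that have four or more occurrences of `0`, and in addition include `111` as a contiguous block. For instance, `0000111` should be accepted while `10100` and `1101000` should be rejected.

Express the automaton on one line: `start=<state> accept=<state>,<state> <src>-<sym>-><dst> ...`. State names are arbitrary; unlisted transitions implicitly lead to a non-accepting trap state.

Handle the two conditions separately and then intersect. One (6 states) tracks the count of `0`s, saturating at 5; the other (4 states) tracks whether and how much of `111` has been seen. Each combined state is a pair, one component from each; accept when both components accept. After merging equivalent states the machine shrinks.
With 20 states:
       0  1 
>  A   B  C 
   B   D  E 
   C   B  F 
   D   G  H 
   E   D  I 
   F   B  J 
   G   K  L 
   H   G  M 
   I   D  N 
   J   N  J 
   K   K  O 
   L   K  P 
   M   G  Q 
   N   Q  N 
   O   K  R 
   P   K  S 
   Q   S  Q 
   R   K  T 
   S   T  S 
 * T   T  T 
(> = start, * = accepting)

start=A accept=T A-0->B A-1->C B-0->D B-1->E C-0->B C-1->F D-0->G D-1->H E-0->D E-1->I F-0->B F-1->J G-0->K G-1->L H-0->G H-1->M I-0->D I-1->N J-0->N J-1->J K-0->K K-1->O L-0->K L-1->P M-0->G M-1->Q N-0->Q N-1->N O-0->K O-1->R P-0->K P-1->S Q-0->S Q-1->Q R-0->K R-1->T S-0->T S-1->S T-0->T T-1->T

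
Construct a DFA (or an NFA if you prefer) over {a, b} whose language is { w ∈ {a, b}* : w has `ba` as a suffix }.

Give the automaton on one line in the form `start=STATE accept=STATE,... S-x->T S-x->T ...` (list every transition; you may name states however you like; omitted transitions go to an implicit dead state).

Remember how much of `ba` the current input suffix matches. State q0 means no match yet; q1 means the last symbol is `b`; q2 means the last 2 symbols are `ba`. Only q2 accepts. On a mismatch, fall back to the longest proper suffix that is still a prefix of `ba`.
With 3 states:
        a   b  
>  q0   q0  q1 
   q1   q2  q1 
 * q2   q0  q1 
(> = start, * = accepting)

start=q0 accept=q2 q0-a->q0 q0-b->q1 q1-a->q2 q1-b->q1 q2-a->q0 q2-b->q1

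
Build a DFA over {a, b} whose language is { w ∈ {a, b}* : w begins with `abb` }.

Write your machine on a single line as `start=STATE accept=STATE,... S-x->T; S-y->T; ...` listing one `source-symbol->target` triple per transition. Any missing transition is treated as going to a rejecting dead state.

Walk along `abb` while the input agrees: from q0 take `a` to q1, and so on. Any deviation drops to the rejecting sink q4. Once q3 is reached the prefix is confirmed and every continuation is accepted.
With 5 states:
        a   b  
>  q0   q1  q4 
   q1   q4  q2 
   q2   q4  q3 
 * q3   q3  q3 
   q4   q4  q4 
(> = start, * = accepting)

start=q0; accept=q3; q0-a->q1; q0-b->q4; q1-a->q4; q1-b->q2; q2-a->q4; q2-b->q3; q3-a->q3; q3-b->q3; q4-a->q4; q4-b->q4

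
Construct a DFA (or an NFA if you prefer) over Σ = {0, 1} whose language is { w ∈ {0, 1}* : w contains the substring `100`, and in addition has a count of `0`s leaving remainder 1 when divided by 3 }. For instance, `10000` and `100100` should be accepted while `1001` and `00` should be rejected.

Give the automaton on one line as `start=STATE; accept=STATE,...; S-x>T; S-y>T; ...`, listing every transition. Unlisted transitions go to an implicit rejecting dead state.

Handle the two conditions separately and then intersect. One (4 states) tracks whether and how much of `100` has been seen; the other (3 states) tracks the count of `0`s modulo 3. Each combined state is a pair, one component from each; accept when both components accept.
12 states suffice.
          0    1  
>  q0     q1   q2 
   q1     q3   q4 
   q2     q5   q2 
   q3     q0   q6 
   q4     q7   q4 
   q5     q8   q4 
   q6     q9   q6 
   q7    q10   q6 
   q8    q10   q8 
   q9    q11   q2 
   q10   q11  q10 
 * q11    q8  q11 
(> = start, * = accepting)

start=q0; accept=q11; q0-0>q1; q0-1>q2; q1-0>q3; q1-1>q4; q2-0>q5; q2-1>q2; q3-0>q0; q3-1>q6; q4-0>q7; q4-1>q4; q5-0>q8; q5-1>q4; q6-0>q9; q6-1>q6; q7-0>q10; q7-1>q6; q8-0>q10; q8-1>q8; q9-0>q11; q9-1>q2; q10-0>q11; q10-1>q10; q11-0>q8; q11-1>q11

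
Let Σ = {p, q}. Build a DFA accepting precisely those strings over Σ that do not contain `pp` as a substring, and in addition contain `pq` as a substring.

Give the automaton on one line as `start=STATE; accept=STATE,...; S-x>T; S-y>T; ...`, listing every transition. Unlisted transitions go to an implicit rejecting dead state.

start=A; accept=D,E; A-p>B; A-q>A; B-p>C; B-q>D; C-p>C; C-q>C; D-p>E; D-q>D; E-p>C; E-q>D

Run two small machines in parallel and take their product. The first has 3 states tracking partial matches of the forbidden pattern `pp`; the second has 3 states tracking whether and how much of `pq` has been seen. A product state is a pair (one from each), accepting exactly when both do. Equivalent product states are then merged.
       p  q 
>  A   B  A 
   B   C  D 
   C   C  C 
 * D   E  D 
 * E   C  D 
(> = start, * = accepting)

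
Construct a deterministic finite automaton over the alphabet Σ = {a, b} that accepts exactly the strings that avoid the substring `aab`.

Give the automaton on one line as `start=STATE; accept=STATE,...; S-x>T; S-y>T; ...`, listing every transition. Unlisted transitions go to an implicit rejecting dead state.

start=S0; accept=S0,S1,S2; S0-a>S1; S0-b>S0; S1-a>S2; S1-b>S0; S2-a>S2; S2-b>S3; S3-a>S3; S3-b>S3

This is the complement of 'contains `aab`'. Use the same substring-matching states — S0 through S3 holding how much of `aab` has just been matched — but flip the accepting set: everything except the trap S3 accepts.
        a   b  
>* S0   S1  S0 
 * S1   S2  S0 
 * S2   S2  S3 
   S3   S3  S3 
(> = start, * = accepting)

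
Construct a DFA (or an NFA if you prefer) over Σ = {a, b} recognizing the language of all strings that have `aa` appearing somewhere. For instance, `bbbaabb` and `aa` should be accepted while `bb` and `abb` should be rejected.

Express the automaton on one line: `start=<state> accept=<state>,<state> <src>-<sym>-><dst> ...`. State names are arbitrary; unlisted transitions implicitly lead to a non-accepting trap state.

start=S0 accept=S2 S0-a->S1 S0-b->S0 S1-a->S2 S1-b->S0 S2-a->S2 S2-b->S2

States S0..S1 record the length of the longest prefix of `aa` that matches the current input suffix. Reaching S2 means `aa` has been seen, and we stay there forever. Accept from S2.
With 3 states:
        a   b  
>  S0   S1  S0 
   S1   S2  S0 
 * S2   S2  S2 
(> = start, * = accepting)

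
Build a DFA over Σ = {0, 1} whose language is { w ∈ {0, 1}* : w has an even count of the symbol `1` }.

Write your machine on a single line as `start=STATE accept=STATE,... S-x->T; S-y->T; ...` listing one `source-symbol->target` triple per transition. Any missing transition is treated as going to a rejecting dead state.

The only thing that matters is how many `1`s have appeared, reduced mod 2. Use one state per residue: s0 for 0, …, s1 for 1. Reading `1` moves to the next residue; anything else stays put. s0 is accepting.
A 2-state machine:
        0   1  
>* s0   s0  s1 
   s1   s1  s0 
(> = start, * = accepting)

start=s0; accept=s0; s0-0->s0; s0-1->s1; s1-0->s1; s1-1->s0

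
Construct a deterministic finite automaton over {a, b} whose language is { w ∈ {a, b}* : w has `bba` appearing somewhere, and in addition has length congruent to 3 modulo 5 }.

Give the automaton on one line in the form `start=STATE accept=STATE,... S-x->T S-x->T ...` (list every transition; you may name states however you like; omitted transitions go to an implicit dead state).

Handle the two conditions separately and then intersect. One (4 states) tracks whether and how much of `bba` has been seen; the other (5 states) tracks the input length modulo 5. Each combined state is a pair, one component from each; accept when both components accept.
With 20 states:
          a    b  
>  q0     q1   q2 
   q1     q3   q4 
   q2     q3   q5 
   q3     q6   q7 
   q4     q6   q8 
   q5     q9   q8 
   q6    q10  q11 
   q7    q10  q12 
   q8    q13  q12 
 * q9    q13  q13 
   q10    q0  q14 
   q11    q0  q15 
   q12   q16  q15 
   q13   q16  q16 
   q14    q1  q17 
   q15   q18  q17 
   q16   q18  q18 
   q17   q19   q5 
   q18   q19  q19 
   q19    q9   q9 
(> = start, * = accepting)

start=q0 accept=q9 q0-a->q1 q0-b->q2 q1-a->q3 q1-b->q4 q2-a->q3 q2-b->q5 q3-a->q6 q3-b->q7 q4-a->q6 q4-b->q8 q5-a->q9 q5-b->q8 q6-a->q10 q6-b->q11 q7-a->q10 q7-b->q12 q8-a->q13 q8-b->q12 q9-a->q13 q9-b->q13 q10-a->q0 q10-b->q14 q11-a->q0 q11-b->q15 q12-a->q16 q12-b->q15 q13-a->q16 q13-b->q16 q14-a->q1 q14-b->q17 q15-a->q18 q15-b->q17 q16-a->q18 q16-b->q18 q17-a->q19 q17-b->q5 q18-a->q19 q18-b->q19 q19-a->q9 q19-b->q9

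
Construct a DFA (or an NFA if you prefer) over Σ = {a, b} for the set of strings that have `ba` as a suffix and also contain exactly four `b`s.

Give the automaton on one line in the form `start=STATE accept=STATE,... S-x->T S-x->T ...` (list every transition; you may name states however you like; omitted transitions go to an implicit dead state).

start=q0 accept=q5 q0-a->q0 q0-b->q1 q1-a->q1 q1-b->q2 q2-a->q2 q2-b->q3 q3-a->q3 q3-b->q4 q4-a->q5 q4-b->q6 q5-a->q6 q5-b->q6 q6-a->q6 q6-b->q6

Handle the two conditions separately and then intersect. One (3 states) tracks how much of the suffix `ba` has currently been matched; the other (6 states) tracks the count of `b`s, saturating at 5. Each combined state is a pair, one component from each; accept when both components accept. Equivalent product states are then merged.
A 7-state machine:
        a   b  
>  q0   q0  q1 
   q1   q1  q2 
   q2   q2  q3 
   q3   q3  q4 
   q4   q5  q6 
 * q5   q6  q6 
   q6   q6  q6 
(> = start, * = accepting)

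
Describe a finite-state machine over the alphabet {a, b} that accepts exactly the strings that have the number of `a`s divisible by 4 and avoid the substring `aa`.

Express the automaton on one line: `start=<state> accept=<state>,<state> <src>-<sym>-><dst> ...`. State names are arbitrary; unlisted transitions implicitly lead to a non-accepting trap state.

start=S0 accept=S0,S8 S0-a->S1 S0-b->S0 S1-a->S2 S1-b->S3 S2-a->S2 S2-b->S2 S3-a->S4 S3-b->S3 S4-a->S2 S4-b->S5 S5-a->S6 S5-b->S5 S6-a->S2 S6-b->S7 S7-a->S8 S7-b->S7 S8-a->S2 S8-b->S0

Run two small machines in parallel and take their product. One (4 states) tracks the count of `a`s modulo 4; the other (3 states) tracks partial matches of the forbidden pattern `aa`. Each combined state is a pair, one component from each; accept when both components accept. After merging equivalent states the machine shrinks.
9 states suffice.
        a   b  
>* S0   S1  S0 
   S1   S2  S3 
   S2   S2  S2 
   S3   S4  S3 
   S4   S2  S5 
   S5   S6  S5 
   S6   S2  S7 
   S7   S8  S7 
 * S8   S2  S0 
(> = start, * = accepting)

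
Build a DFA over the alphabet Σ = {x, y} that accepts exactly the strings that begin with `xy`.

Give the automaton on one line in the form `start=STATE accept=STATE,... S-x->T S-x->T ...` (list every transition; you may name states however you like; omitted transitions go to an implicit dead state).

Walk along `xy` while the input agrees: from S0 take `x` to S1, and so on. Any deviation drops to the rejecting sink S3. Once S2 is reached the prefix is confirmed and every continuation is accepted.
A 4-state machine:
        x   y  
>  S0   S1  S3 
   S1   S3  S2 
 * S2   S2  S2 
   S3   S3  S3 
(> = start, * = accepting)

start=S0 accept=S2 S0-x->S1 S0-y->S3 S1-x->S3 S1-y->S2 S2-x->S2 S2-y->S2 S3-x->S3 S3-y->S3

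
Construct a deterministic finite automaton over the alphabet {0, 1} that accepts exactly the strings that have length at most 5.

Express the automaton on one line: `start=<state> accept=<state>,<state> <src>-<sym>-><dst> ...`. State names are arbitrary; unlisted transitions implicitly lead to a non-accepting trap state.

We only need to distinguish lengths 0, 1, …, 5, and '>5'. Chain q0 → q1 → q2 → q3 → q4 → q5 → q6 on every symbol, with q6 looping. Accepting states: {q0, q1, q2, q3, q4, q5}.
A 7-state machine:
        0   1  
>* q0   q1  q1 
 * q1   q2  q2 
 * q2   q3  q3 
 * q3   q4  q4 
 * q4   q5  q5 
 * q5   q6  q6 
   q6   q6  q6 
(> = start, * = accepting)

start=q0 accept=q0,q1,q2,q3,q4,q5 q0-0->q1 q0-1->q1 q1-0->q2 q1-1->q2 q2-0->q3 q2-1->q3 q3-0->q4 q3-1->q4 q4-0->q5 q4-1->q5 q5-0->q6 q5-1->q6 q6-0->q6 q6-1->q6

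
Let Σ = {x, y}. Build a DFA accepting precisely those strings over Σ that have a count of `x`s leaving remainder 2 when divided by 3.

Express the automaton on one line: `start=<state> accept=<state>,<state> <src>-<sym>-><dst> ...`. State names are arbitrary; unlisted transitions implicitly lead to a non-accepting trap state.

start=A accept=C A-x->B A-y->A B-x->C B-y->B C-x->A C-y->C

The only thing that matters is how many `x`s have appeared, reduced mod 3. Use one state per residue: A for 0, …, C for 2. Reading `x` moves to the next residue; anything else stays put. C is accepting.
       x  y 
>  A   B  A 
   B   C  B 
 * C   A  C 
(> = start, * = accepting)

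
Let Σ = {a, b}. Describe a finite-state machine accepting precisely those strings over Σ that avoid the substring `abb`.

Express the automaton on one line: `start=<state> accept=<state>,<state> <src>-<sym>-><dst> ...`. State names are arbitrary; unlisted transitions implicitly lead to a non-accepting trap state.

start=S0 accept=S0,S1,S2 S0-a->S1 S0-b->S0 S1-a->S1 S1-b->S2 S2-a->S1 S2-b->S3 S3-a->S3 S3-b->S3

This is the complement of 'contains `abb`'. Use the same substring-matching states — S0 through S3 holding how much of `abb` has just been matched — but flip the accepting set: everything except the trap S3 accepts.
With 4 states:
        a   b  
>* S0   S1  S0 
 * S1   S1  S2 
 * S2   S1  S3 
   S3   S3  S3 
(> = start, * = accepting)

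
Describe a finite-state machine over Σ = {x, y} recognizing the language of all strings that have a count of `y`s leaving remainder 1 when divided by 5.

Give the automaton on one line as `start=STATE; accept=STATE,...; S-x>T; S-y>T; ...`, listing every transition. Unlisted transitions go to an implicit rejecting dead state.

start=S0; accept=S1; S0-x>S0; S0-y>S1; S1-x>S1; S1-y>S2; S2-x>S2; S2-y>S3; S3-x>S3; S3-y>S4; S4-x>S4; S4-y>S0

Keep the running count of `y`s modulo 5: each `y` advances along the cycle S0 → S1 → S2 → S3 → S4 → S0 while other symbols loop. Accept at S1.
A 5-state machine:
        x   y  
>  S0   S0  S1 
 * S1   S1  S2 
   S2   S2  S3 
   S3   S3  S4 
   S4   S4  S0 
(> = start, * = accepting)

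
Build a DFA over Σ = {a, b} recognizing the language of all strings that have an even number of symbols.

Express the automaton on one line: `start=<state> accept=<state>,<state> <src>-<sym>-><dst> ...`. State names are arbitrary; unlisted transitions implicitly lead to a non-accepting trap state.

Only the length mod 2 matters, so use a 2-cycle: from any state, every input symbol moves to the next state, wrapping s1 back to s0. Mark s0 accepting.
        a   b  
>* s0   s1  s1 
   s1   s0  s0 
(> = start, * = accepting)

start=s0 accept=s0 s0-a->s1 s0-b->s1 s1-a->s0 s1-b->s0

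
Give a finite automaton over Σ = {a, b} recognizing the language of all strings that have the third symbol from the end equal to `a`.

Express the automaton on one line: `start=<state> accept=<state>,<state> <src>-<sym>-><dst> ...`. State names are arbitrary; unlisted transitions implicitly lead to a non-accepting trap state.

A DFA must remember the last 3 symbols (since which symbol is third-to-last isn't known until the input ends). Use one state per possible window of the last ≤3 symbols; accept from those whose window starts with `a`.
With 15 states:
          a    b  
>  q0     q1   q2 
   q1     q3   q4 
   q2     q5   q6 
   q3     q7   q8 
   q4     q9  q10 
   q5    q11  q12 
   q6    q13  q14 
 * q7     q7   q8 
 * q8     q9  q10 
 * q9    q11  q12 
 * q10   q13  q14 
   q11    q7   q8 
   q12    q9  q10 
   q13   q11  q12 
   q14   q13  q14 
(> = start, * = accepting)

start=q0 accept=q7,q8,q9,q10 q0-a->q1 q0-b->q2 q1-a->q3 q1-b->q4 q2-a->q5 q2-b->q6 q3-a->q7 q3-b->q8 q4-a->q9 q4-b->q10 q5-a->q11 q5-b->q12 q6-a->q13 q6-b->q14 q7-a->q7 q7-b->q8 q8-a->q9 q8-b->q10 q9-a->q11 q9-b->q12 q10-a->q13 q10-b->q14 q11-a->q7 q11-b->q8 q12-a->q9 q12-b->q10 q13-a->q11 q13-b->q12 q14-a->q13 q14-b->q14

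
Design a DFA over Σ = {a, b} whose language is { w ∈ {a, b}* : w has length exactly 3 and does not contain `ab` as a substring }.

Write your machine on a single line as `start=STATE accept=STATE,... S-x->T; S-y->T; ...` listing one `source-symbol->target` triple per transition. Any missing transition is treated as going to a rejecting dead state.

Build one automaton per condition and run them in lockstep. One (5 states) tracks the input length, saturating at 4; the other (3 states) tracks partial matches of the forbidden pattern `ab`. Each combined state is a pair, one component from each; accept when both components accept.
A 12-state machine:
          a    b  
>  q0     q1   q2 
   q1     q3   q4 
   q2     q3   q5 
   q3     q6   q7 
   q4     q7   q7 
   q5     q6   q8 
 * q6     q9  q10 
   q7    q10  q10 
 * q8     q9  q11 
   q9     q9  q10 
   q10   q10  q10 
   q11    q9  q11 
(> = start, * = accepting)

start=q0; accept=q6,q8; q0-a->q1; q0-b->q2; q1-a->q3; q1-b->q4; q2-a->q3; q2-b->q5; q3-a->q6; q3-b->q7; q4-a->q7; q4-b->q7; q5-a->q6; q5-b->q8; q6-a->q9; q6-b->q10; q7-a->q10; q7-b->q10; q8-a->q9; q8-b->q11; q9-a->q9; q9-b->q10; q10-a->q10; q10-b->q10; q11-a->q9; q11-b->q11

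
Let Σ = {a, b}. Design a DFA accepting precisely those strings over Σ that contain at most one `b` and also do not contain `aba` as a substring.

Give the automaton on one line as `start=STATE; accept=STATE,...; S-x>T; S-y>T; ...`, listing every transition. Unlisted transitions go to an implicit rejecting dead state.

start=q0; accept=q0,q1,q2,q3; q0-a>q1; q0-b>q2; q1-a>q1; q1-b>q3; q2-a>q2; q2-b>q4; q3-a>q4; q3-b>q4; q4-a>q4; q4-b>q4

Run two small machines in parallel and take their product. The first has 3 states tracking the count of `b`s, saturating at 2; the second has 4 states tracking partial matches of the forbidden pattern `aba`. A product state is a pair (one from each), accepting exactly when both do. After merging equivalent states the machine shrinks.
5 states suffice.
        a   b  
>* q0   q1  q2 
 * q1   q1  q3 
 * q2   q2  q4 
 * q3   q4  q4 
   q4   q4  q4 
(> = start, * = accepting)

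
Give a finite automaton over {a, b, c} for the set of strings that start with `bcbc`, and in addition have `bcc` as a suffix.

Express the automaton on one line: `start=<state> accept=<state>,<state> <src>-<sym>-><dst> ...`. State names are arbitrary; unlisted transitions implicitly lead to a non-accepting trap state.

start=q0 accept=q8 q0-a->q1 q0-b->q2 q0-c->q1 q1-a->q1 q1-b->q1 q1-c->q1 q2-a->q1 q2-b->q1 q2-c->q3 q3-a->q1 q3-b->q4 q3-c->q1 q4-a->q1 q4-b->q1 q4-c->q5 q5-a->q6 q5-b->q7 q5-c->q8 q6-a->q6 q6-b->q7 q6-c->q6 q7-a->q6 q7-b->q7 q7-c->q5 q8-a->q6 q8-b->q7 q8-c->q6

Run two small machines in parallel and take their product. One (6 states) tracks whether the input so far still matches the prefix `bcbc`; the other (4 states) tracks how much of the suffix `bcc` has currently been matched. Each combined state is a pair, one component from each; accept when both components accept. Minimizing collapses redundant product states.
        a   b   c  
>  q0   q1  q2  q1 
   q1   q1  q1  q1 
   q2   q1  q1  q3 
   q3   q1  q4  q1 
   q4   q1  q1  q5 
   q5   q6  q7  q8 
   q6   q6  q7  q6 
   q7   q6  q7  q5 
 * q8   q6  q7  q6 
(> = start, * = accepting)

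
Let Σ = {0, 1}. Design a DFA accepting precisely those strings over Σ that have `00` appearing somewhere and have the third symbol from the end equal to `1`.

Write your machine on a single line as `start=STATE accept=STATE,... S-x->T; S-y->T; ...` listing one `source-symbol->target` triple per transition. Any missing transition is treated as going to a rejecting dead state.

start=q0; accept=q6,q9,q10,q11; q0-0->q1; q0-1->q2; q1-0->q3; q1-1->q2; q2-0->q4; q2-1->q2; q3-0->q3; q3-1->q5; q4-0->q6; q4-1->q2; q5-0->q7; q5-1->q8; q6-0->q3; q6-1->q5; q7-0->q6; q7-1->q9; q8-0->q10; q8-1->q11; q9-0->q7; q9-1->q8; q10-0->q6; q10-1->q9; q11-0->q10; q11-1->q11

Build one automaton per condition and run them in lockstep. One (3 states) tracks whether and how much of `00` has been seen; the other (15 states) tracks the last 3 symbols read. Each combined state is a pair, one component from each; accept when both components accept. After merging equivalent states the machine shrinks.
12 states suffice.
          0    1  
>  q0     q1   q2 
   q1     q3   q2 
   q2     q4   q2 
   q3     q3   q5 
   q4     q6   q2 
   q5     q7   q8 
 * q6     q3   q5 
   q7     q6   q9 
   q8    q10  q11 
 * q9     q7   q8 
 * q10    q6   q9 
 * q11   q10  q11 
(> = start, * = accepting)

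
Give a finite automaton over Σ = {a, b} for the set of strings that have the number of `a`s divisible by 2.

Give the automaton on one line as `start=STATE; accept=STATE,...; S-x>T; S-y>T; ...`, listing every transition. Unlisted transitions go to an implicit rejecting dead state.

The only thing that matters is how many `a`s have appeared, reduced mod 2. Use one state per residue: q0 for 0, …, q1 for 1. Reading `a` moves to the next residue; anything else stays put. q0 is accepting.
With 2 states:
        a   b  
>* q0   q1  q0 
   q1   q0  q1 
(> = start, * = accepting)

start=q0; accept=q0; q0-a>q1; q0-b>q0; q1-a>q0; q1-b>q1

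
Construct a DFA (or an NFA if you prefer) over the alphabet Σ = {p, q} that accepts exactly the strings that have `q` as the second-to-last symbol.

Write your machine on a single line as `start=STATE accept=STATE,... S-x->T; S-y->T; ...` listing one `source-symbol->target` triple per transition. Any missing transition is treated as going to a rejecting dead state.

start=s0; accept=s5,s6; s0-p->s1; s0-q->s2; s1-p->s3; s1-q->s4; s2-p->s5; s2-q->s6; s3-p->s3; s3-q->s4; s4-p->s5; s4-q->s6; s5-p->s3; s5-q->s4; s6-p->s5; s6-q->s6

Because acceptance depends on a position counted from the end, the machine has to buffer the most recent 2 symbols. Make each state the string of the last up-to-2 symbols read; on input `x` shift the window left and append `x`. Accept when the buffered window has length 2 and begins with `q`.
With 7 states:
        p   q  
>  s0   s1  s2 
   s1   s3  s4 
   s2   s5  s6 
   s3   s3  s4 
   s4   s5  s6 
 * s5   s3  s4 
 * s6   s5  s6 
(> = start, * = accepting)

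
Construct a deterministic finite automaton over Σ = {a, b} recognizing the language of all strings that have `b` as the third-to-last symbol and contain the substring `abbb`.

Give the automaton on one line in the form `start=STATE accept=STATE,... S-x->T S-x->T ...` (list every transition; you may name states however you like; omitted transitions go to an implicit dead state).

start=s0 accept=s15,s16,s17,s18 s0-a->s1 s0-b->s2 s1-a->s3 s1-b->s4 s2-a->s5 s2-b->s6 s3-a->s7 s3-b->s8 s4-a->s9 s4-b->s10 s5-a->s11 s5-b->s12 s6-a->s13 s6-b->s14 s7-a->s7 s7-b->s8 s8-a->s9 s8-b->s10 s9-a->s11 s9-b->s12 s10-a->s13 s10-b->s15 s11-a->s7 s11-b->s8 s12-a->s9 s12-b->s10 s13-a->s11 s13-b->s12 s14-a->s13 s14-b->s14 s15-a->s16 s15-b->s15 s16-a->s17 s16-b->s18 s17-a->s19 s17-b->s20 s18-a->s21 s18-b->s22 s19-a->s19 s19-b->s20 s20-a->s21 s20-b->s22 s21-a->s17 s21-b->s18 s22-a->s16 s22-b->s15

Run two small machines in parallel and take their product. One (15 states) tracks the last 3 symbols read; the other (5 states) tracks whether and how much of `abbb` has been seen. Each combined state is a pair, one component from each; accept when both components accept.
          a    b  
>  s0     s1   s2 
   s1     s3   s4 
   s2     s5   s6 
   s3     s7   s8 
   s4     s9  s10 
   s5    s11  s12 
   s6    s13  s14 
   s7     s7   s8 
   s8     s9  s10 
   s9    s11  s12 
   s10   s13  s15 
   s11    s7   s8 
   s12    s9  s10 
   s13   s11  s12 
   s14   s13  s14 
 * s15   s16  s15 
 * s16   s17  s18 
 * s17   s19  s20 
 * s18   s21  s22 
   s19   s19  s20 
   s20   s21  s22 
   s21   s17  s18 
   s22   s16  s15 
(> = start, * = accepting)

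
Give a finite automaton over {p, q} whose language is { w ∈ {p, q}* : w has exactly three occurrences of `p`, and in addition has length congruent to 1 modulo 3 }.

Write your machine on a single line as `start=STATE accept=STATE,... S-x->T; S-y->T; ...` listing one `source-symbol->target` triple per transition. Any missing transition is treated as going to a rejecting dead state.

start=S0; accept=S10; S0-p->S1; S0-q->S2; S1-p->S3; S1-q->S4; S2-p->S4; S2-q->S5; S3-p->S6; S3-q->S7; S4-p->S7; S4-q->S8; S5-p->S8; S5-q->S0; S6-p->S9; S6-q->S10; S7-p->S10; S7-q->S11; S8-p->S11; S8-q->S1; S9-p->S9; S9-q->S9; S10-p->S9; S10-q->S12; S11-p->S12; S11-q->S3; S12-p->S9; S12-q->S6

Handle the two conditions separately and then intersect. The first has 5 states tracking the count of `p`s, saturating at 4; the second has 3 states tracking the input length modulo 3. A product state is a pair (one from each), accepting exactly when both do. Minimizing collapses redundant product states.
13 states suffice.
          p    q  
>  S0     S1   S2 
   S1     S3   S4 
   S2     S4   S5 
   S3     S6   S7 
   S4     S7   S8 
   S5     S8   S0 
   S6     S9  S10 
   S7    S10  S11 
   S8    S11   S1 
   S9     S9   S9 
 * S10    S9  S12 
   S11   S12   S3 
   S12    S9   S6 
(> = start, * = accepting)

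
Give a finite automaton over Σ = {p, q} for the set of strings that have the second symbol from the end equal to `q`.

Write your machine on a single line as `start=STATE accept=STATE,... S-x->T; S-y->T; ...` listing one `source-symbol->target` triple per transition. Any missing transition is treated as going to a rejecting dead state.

start=A; accept=F,G; A-p->B; A-q->C; B-p->D; B-q->E; C-p->F; C-q->G; D-p->D; D-q->E; E-p->F; E-q->G; F-p->D; F-q->E; G-p->F; G-q->G

Because acceptance depends on a position counted from the end, the machine has to buffer the most recent 2 symbols. Make each state the string of the last up-to-2 symbols read; on input `x` shift the window left and append `x`. Accept when the buffered window has length 2 and begins with `q`.
With 7 states:
       p  q 
>  A   B  C 
   B   D  E 
   C   F  G 
   D   D  E 
   E   F  G 
 * F   D  E 
 * G   F  G 
(> = start, * = accepting)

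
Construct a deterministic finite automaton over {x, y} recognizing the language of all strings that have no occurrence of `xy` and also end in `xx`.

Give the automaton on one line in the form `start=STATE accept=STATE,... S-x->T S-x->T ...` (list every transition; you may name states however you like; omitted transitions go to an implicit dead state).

start=S0 accept=S2 S0-x->S1 S0-y->S0 S1-x->S2 S1-y->S3 S2-x->S2 S2-y->S3 S3-x->S4 S3-y->S3 S4-x->S5 S4-y->S3 S5-x->S5 S5-y->S3

Handle the two conditions separately and then intersect. One (3 states) tracks partial matches of the forbidden pattern `xy`; the other (3 states) tracks how much of the suffix `xx` has currently been matched. Each combined state is a pair, one component from each; accept when both components accept.
6 states suffice.
        x   y  
>  S0   S1  S0 
   S1   S2  S3 
 * S2   S2  S3 
   S3   S4  S3 
   S4   S5  S3 
   S5   S5  S3 
(> = start, * = accepting)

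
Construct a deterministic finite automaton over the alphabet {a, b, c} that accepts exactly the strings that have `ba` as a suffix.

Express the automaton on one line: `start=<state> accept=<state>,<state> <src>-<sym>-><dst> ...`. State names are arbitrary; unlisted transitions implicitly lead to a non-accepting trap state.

Let each state record the length of the longest suffix of the input read so far that is also a prefix of `ba`. q1 means the last symbol is `b`; q2 means the last 2 symbols are `ba`. Accept only at q2, where the string currently ends in `ba`.
3 states suffice.
        a   b   c  
>  q0   q0  q1  q0 
   q1   q2  q1  q0 
 * q2   q0  q1  q0 
(> = start, * = accepting)

start=q0 accept=q2 q0-a->q0 q0-b->q1 q0-c->q0 q1-a->q2 q1-b->q1 q1-c->q0 q2-a->q0 q2-b->q1 q2-c->q0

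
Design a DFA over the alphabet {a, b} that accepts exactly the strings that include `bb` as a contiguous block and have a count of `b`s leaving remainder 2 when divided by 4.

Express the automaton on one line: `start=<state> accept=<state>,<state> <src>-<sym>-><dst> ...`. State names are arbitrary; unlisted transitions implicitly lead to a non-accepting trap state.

Run two small machines in parallel and take their product. The first has 3 states tracking whether and how much of `bb` has been seen; the second has 4 states tracking the count of `b`s modulo 4. A product state is a pair (one from each), accepting exactly when both do.
With 12 states:
          a    b  
>  s0     s0   s1 
   s1     s2   s3 
   s2     s2   s4 
 * s3     s3   s5 
   s4     s6   s5 
   s5     s5   s7 
   s6     s6   s8 
   s7     s7   s9 
   s8    s10   s7 
   s9     s9   s3 
   s10   s10  s11 
   s11    s0   s9 
(> = start, * = accepting)

start=s0 accept=s3 s0-a->s0 s0-b->s1 s1-a->s2 s1-b->s3 s2-a->s2 s2-b->s4 s3-a->s3 s3-b->s5 s4-a->s6 s4-b->s5 s5-a->s5 s5-b->s7 s6-a->s6 s6-b->s8 s7-a->s7 s7-b->s9 s8-a->s10 s8-b->s7 s9-a->s9 s9-b->s3 s10-a->s10 s10-b->s11 s11-a->s0 s11-b->s9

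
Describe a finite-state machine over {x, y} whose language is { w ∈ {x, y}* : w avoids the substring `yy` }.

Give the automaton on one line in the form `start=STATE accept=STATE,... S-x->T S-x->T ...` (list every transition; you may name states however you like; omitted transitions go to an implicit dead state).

Track partial matches of the forbidden pattern `yy`. State s2 is a dead state reached once `yy` has occurred; every other state accepts. s0 means no part of `yy` is currently matched.
A 3-state machine:
        x   y  
>* s0   s0  s1 
 * s1   s0  s2 
   s2   s2  s2 
(> = start, * = accepting)

start=s0 accept=s0,s1 s0-x->s0 s0-y->s1 s1-x->s0 s1-y->s2 s2-x->s2 s2-y->s2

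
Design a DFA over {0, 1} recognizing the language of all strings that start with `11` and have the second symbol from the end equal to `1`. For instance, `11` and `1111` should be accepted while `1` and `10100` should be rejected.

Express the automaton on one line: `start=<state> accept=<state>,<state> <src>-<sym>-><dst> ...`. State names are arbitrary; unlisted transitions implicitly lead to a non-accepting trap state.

Handle the two conditions separately and then intersect. The first has 4 states tracking whether the input so far still matches the prefix `11`; the second has 7 states tracking the last 2 symbols read. A product state is a pair (one from each), accepting exactly when both do. After merging equivalent states the machine shrinks.
        0   1  
>  q0   q1  q2 
   q1   q1  q1 
   q2   q1  q3 
 * q3   q4  q3 
 * q4   q5  q6 
   q5   q5  q6 
   q6   q4  q3 
(> = start, * = accepting)

start=q0 accept=q3,q4 q0-0->q1 q0-1->q2 q1-0->q1 q1-1->q1 q2-0->q1 q2-1->q3 q3-0->q4 q3-1->q3 q4-0->q5 q4-1->q6 q5-0->q5 q5-1->q6 q6-0->q4 q6-1->q3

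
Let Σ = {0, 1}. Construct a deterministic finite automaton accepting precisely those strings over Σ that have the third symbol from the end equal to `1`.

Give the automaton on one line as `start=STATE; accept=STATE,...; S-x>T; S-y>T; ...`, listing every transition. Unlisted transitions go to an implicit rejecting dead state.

Because acceptance depends on a position counted from the end, the machine has to buffer the most recent 3 symbols. Make each state the string of the last up-to-3 symbols read; on input `x` shift the window left and append `x`. Accept when the buffered window has length 3 and begins with `1`.
A 15-state machine:
          0    1  
>  q0     q1   q2 
   q1     q3   q4 
   q2     q5   q6 
   q3     q7   q8 
   q4     q9  q10 
   q5    q11  q12 
   q6    q13  q14 
   q7     q7   q8 
   q8     q9  q10 
   q9    q11  q12 
   q10   q13  q14 
 * q11    q7   q8 
 * q12    q9  q10 
 * q13   q11  q12 
 * q14   q13  q14 
(> = start, * = accepting)

start=q0; accept=q11,q12,q13,q14; q0-0>q1; q0-1>q2; q1-0>q3; q1-1>q4; q2-0>q5; q2-1>q6; q3-0>q7; q3-1>q8; q4-0>q9; q4-1>q10; q5-0>q11; q5-1>q12; q6-0>q13; q6-1>q14; q7-0>q7; q7-1>q8; q8-0>q9; q8-1>q10; q9-0>q11; q9-1>q12; q10-0>q13; q10-1>q14; q11-0>q7; q11-1>q8; q12-0>q9; q12-1>q10; q13-0>q11; q13-1>q12; q14-0>q13; q14-1>q14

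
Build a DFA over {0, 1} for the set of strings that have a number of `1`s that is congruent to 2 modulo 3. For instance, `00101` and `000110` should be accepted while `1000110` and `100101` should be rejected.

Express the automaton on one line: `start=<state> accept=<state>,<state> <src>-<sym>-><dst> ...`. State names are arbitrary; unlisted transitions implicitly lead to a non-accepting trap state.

Keep the running count of `1`s modulo 3: each `1` advances along the cycle q0 → q1 → q2 → q0 while other symbols loop. Accept at q2.
        0   1  
>  q0   q0  q1 
   q1   q1  q2 
 * q2   q2  q0 
(> = start, * = accepting)

start=q0 accept=q2 q0-0->q0 q0-1->q1 q1-0->q1 q1-1->q2 q2-0->q2 q2-1->q0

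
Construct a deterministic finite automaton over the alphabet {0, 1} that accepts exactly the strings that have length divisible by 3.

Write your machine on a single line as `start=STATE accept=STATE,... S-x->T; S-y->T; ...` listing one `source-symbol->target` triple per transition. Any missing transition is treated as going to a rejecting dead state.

Only the length mod 3 matters, so use a 3-cycle: from any state, every input symbol moves to the next state, wrapping q2 back to q0. Mark q0 accepting.
With 3 states:
        0   1  
>* q0   q1  q1 
   q1   q2  q2 
   q2   q0  q0 
(> = start, * = accepting)

start=q0; accept=q0; q0-0->q1; q0-1->q1; q1-0->q2; q1-1->q2; q2-0->q0; q2-1->q0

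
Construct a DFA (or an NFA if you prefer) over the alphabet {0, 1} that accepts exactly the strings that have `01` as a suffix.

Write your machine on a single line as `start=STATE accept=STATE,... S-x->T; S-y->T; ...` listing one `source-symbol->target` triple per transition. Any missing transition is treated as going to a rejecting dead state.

start=S0; accept=S2; S0-0->S1; S0-1->S0; S1-0->S1; S1-1->S2; S2-0->S1; S2-1->S0

Remember how much of `01` the current input suffix matches. State S0 means no match yet; S1 means the last symbol is `0`; S2 means the last 2 symbols are `01`. Only S2 accepts. On a mismatch, fall back to the longest proper suffix that is still a prefix of `01`.
A 3-state machine:
        0   1  
>  S0   S1  S0 
   S1   S1  S2 
 * S2   S1  S0 
(> = start, * = accepting)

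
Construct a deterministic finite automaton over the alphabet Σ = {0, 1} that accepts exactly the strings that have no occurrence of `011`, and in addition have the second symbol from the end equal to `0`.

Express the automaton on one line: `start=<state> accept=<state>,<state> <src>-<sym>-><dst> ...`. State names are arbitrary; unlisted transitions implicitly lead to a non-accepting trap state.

start=A accept=C,D A-0->B A-1->A B-0->C B-1->D C-0->C C-1->D D-0->B D-1->E E-0->E E-1->E

Build one automaton per condition and run them in lockstep. The first has 4 states tracking partial matches of the forbidden pattern `011`; the second has 7 states tracking the last 2 symbols read. A product state is a pair (one from each), accepting exactly when both do. Equivalent product states are then merged.
5 states suffice.
       0  1 
>  A   B  A 
   B   C  D 
 * C   C  D 
 * D   B  E 
   E   E  E 
(> = start, * = accepting)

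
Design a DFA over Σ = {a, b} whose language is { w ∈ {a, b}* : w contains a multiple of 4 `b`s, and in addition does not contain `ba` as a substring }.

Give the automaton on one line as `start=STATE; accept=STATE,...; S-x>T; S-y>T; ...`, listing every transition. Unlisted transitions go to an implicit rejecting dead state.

start=q0; accept=q0,q5; q0-a>q0; q0-b>q1; q1-a>q2; q1-b>q3; q2-a>q2; q2-b>q2; q3-a>q2; q3-b>q4; q4-a>q2; q4-b>q5; q5-a>q2; q5-b>q1

Handle the two conditions separately and then intersect. One (4 states) tracks the count of `b`s modulo 4; the other (3 states) tracks partial matches of the forbidden pattern `ba`. Each combined state is a pair, one component from each; accept when both components accept. Minimizing collapses redundant product states.
A 6-state machine:
        a   b  
>* q0   q0  q1 
   q1   q2  q3 
   q2   q2  q2 
   q3   q2  q4 
   q4   q2  q5 
 * q5   q2  q1 
(> = start, * = accepting)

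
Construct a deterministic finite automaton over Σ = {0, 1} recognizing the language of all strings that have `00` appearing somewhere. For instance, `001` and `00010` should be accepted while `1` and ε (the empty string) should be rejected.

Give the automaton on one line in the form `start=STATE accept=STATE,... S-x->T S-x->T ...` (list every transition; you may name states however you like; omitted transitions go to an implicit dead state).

States A..B record the length of the longest prefix of `00` that matches the current input suffix. Reaching C means `00` has been seen, and we stay there forever. Accept from C.
       0  1 
>  A   B  A 
   B   C  A 
 * C   C  C 
(> = start, * = accepting)

start=A accept=C A-0->B A-1->A B-0->C B-1->A C-0->C C-1->C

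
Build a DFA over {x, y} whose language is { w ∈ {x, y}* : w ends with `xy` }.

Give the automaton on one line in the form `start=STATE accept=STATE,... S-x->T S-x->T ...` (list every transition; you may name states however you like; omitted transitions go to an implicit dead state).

start=q0 accept=q2 q0-x->q1 q0-y->q0 q1-x->q1 q1-y->q2 q2-x->q1 q2-y->q0

Let each state record the length of the longest suffix of the input read so far that is also a prefix of `xy`. q1 means the last symbol is `x`; q2 means the last 2 symbols are `xy`. Accept only at q2, where the string currently ends in `xy`.
3 states suffice.
        x   y  
>  q0   q1  q0 
   q1   q1  q2 
 * q2   q1  q0 
(> = start, * = accepting)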